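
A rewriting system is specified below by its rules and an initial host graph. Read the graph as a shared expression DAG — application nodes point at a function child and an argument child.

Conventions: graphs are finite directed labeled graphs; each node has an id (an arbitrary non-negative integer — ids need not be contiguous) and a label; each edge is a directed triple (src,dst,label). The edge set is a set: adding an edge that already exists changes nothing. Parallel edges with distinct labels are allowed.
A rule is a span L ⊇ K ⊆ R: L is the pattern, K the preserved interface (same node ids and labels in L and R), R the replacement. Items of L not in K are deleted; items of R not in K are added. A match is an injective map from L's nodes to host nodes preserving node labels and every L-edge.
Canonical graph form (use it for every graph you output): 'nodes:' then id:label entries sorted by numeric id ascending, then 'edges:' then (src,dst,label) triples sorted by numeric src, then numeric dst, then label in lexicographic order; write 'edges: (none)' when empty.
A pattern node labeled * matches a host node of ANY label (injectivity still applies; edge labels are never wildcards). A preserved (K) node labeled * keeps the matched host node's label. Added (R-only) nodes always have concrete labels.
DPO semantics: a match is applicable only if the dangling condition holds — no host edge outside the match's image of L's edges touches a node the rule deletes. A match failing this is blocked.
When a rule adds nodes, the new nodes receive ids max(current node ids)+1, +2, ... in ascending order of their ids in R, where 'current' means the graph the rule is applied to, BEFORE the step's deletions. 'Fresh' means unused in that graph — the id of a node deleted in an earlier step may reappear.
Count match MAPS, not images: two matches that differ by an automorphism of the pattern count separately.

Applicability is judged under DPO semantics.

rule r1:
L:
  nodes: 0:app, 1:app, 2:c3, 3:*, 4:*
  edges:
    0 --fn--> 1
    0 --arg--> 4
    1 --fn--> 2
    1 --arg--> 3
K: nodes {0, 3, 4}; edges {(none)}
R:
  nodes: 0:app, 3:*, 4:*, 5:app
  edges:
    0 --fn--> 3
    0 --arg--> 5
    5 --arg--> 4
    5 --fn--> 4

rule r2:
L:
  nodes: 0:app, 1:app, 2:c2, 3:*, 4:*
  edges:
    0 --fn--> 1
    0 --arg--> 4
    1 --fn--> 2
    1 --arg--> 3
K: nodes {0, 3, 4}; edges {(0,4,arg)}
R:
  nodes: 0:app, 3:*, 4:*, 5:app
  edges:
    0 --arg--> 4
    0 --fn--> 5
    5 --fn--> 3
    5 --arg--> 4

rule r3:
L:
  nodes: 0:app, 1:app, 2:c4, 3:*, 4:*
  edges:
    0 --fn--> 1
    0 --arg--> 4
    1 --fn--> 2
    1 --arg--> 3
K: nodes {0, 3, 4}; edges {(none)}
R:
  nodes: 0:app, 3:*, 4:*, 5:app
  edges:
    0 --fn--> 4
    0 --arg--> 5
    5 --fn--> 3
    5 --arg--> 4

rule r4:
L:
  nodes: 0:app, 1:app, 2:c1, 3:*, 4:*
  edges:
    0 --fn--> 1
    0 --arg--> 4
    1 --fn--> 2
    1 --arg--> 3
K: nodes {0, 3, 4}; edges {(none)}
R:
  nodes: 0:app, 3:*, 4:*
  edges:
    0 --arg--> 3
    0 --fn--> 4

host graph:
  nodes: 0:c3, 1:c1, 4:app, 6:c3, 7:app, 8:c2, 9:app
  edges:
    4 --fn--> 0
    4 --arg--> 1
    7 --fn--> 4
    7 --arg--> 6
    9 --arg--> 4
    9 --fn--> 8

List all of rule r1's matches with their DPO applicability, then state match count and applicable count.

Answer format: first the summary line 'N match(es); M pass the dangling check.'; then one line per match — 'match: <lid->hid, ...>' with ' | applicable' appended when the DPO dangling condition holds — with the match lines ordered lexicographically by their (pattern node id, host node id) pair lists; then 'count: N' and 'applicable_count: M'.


1 match(es); 0 pass the dangling check.
match: 0->7, 1->4, 2->0, 3->1, 4->6
count: 1
applicable_count: 0


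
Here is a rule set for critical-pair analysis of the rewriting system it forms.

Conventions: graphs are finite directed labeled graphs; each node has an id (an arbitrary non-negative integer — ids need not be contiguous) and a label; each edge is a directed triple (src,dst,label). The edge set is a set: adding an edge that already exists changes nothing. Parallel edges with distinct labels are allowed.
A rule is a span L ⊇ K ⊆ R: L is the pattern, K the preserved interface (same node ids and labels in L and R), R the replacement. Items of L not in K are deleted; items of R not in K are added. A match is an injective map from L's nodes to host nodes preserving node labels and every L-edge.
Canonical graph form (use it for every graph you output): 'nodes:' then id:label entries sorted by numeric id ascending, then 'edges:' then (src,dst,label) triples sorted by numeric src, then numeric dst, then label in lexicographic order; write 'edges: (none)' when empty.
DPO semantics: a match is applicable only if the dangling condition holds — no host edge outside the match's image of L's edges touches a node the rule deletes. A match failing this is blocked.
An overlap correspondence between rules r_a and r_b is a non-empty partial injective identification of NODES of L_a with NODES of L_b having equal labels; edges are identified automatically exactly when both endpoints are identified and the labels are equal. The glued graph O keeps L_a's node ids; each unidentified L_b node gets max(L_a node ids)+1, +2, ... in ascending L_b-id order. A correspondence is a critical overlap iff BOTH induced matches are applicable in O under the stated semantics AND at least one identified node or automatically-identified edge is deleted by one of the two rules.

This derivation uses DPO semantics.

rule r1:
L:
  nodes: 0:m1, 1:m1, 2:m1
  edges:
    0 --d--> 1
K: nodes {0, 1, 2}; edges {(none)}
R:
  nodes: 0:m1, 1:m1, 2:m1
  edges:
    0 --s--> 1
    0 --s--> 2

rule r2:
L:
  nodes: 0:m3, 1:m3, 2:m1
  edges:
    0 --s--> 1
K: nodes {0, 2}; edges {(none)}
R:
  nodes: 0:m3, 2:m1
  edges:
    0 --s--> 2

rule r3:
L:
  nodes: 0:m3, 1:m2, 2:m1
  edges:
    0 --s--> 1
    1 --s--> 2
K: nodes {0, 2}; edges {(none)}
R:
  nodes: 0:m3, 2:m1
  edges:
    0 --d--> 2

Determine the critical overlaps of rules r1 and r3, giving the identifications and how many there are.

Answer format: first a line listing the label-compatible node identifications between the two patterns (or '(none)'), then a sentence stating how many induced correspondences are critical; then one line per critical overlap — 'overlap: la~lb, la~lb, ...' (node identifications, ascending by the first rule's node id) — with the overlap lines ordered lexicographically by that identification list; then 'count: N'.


label-compatible node identifications between L(r1) and L(r3): 0~2, 1~2, 2~2
0 of the induced correspondences are critical overlaps of r1 and r3.
count: 0


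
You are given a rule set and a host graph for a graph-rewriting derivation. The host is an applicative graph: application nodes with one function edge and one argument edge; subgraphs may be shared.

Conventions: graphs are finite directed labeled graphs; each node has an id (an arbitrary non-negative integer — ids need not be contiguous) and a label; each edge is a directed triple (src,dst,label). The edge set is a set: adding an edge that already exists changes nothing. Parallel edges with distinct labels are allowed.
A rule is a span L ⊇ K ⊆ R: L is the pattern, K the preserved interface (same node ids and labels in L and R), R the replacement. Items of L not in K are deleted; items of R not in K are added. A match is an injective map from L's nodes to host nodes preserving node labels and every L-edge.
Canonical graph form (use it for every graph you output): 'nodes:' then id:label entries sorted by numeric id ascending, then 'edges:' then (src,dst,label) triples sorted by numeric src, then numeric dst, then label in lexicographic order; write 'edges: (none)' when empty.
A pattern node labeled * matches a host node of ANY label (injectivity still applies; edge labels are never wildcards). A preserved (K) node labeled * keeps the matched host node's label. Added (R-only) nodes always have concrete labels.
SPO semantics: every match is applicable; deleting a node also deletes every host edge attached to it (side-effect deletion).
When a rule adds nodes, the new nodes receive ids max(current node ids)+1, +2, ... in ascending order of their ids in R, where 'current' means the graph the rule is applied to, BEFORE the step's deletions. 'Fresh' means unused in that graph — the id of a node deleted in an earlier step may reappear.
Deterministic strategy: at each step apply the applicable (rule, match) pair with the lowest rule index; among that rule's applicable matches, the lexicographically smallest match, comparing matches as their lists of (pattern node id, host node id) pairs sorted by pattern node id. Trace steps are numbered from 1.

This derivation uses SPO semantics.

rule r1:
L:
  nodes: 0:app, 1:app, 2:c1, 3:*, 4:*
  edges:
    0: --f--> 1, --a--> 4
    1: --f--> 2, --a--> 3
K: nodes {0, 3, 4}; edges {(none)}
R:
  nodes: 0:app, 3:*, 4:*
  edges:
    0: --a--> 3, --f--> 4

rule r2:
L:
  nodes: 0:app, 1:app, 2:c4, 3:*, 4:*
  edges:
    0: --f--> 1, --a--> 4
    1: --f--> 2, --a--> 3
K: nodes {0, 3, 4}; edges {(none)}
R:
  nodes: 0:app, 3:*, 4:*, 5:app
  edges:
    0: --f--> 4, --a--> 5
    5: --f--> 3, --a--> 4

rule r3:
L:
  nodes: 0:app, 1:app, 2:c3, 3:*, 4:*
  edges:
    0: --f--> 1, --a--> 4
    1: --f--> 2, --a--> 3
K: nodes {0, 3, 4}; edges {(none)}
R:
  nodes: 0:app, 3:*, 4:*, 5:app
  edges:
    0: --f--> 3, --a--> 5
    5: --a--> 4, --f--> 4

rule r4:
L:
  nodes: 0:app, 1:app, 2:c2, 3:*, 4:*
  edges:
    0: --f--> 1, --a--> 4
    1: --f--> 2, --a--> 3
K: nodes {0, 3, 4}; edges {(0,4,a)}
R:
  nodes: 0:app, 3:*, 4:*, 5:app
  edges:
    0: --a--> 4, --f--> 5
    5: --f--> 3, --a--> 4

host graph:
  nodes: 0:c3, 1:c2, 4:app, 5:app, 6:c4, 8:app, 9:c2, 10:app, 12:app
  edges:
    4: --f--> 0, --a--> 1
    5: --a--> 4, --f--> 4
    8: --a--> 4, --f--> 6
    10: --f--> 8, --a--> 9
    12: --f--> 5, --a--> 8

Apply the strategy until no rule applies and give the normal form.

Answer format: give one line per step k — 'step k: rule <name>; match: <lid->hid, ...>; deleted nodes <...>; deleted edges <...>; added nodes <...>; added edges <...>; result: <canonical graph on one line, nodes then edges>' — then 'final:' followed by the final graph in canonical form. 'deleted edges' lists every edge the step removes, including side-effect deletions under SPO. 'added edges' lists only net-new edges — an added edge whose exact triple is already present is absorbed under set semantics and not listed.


step 1: rule r2; match: 0->10, 1->8, 2->6, 3->4, 4->9; deleted nodes 6, 8; deleted edges (8,4,a); (8,6,f); (10,8,f); (10,9,a); (12,8,a); added nodes 13; added edges (10,9,f); (10,13,a); (13,4,f); (13,9,a); result: nodes: 0:c3, 1:c2, 4:app, 5:app, 9:c2, 10:app, 12:app, 13:app edges: (4,0,f); (4,1,a); (5,4,a); (5,4,f); (10,9,f); (10,13,a); (12,5,f); (13,4,f); (13,9,a)
step 2: rule r3; match: 0->13, 1->4, 2->0, 3->1, 4->9; deleted nodes 0, 4; deleted edges (4,0,f); (4,1,a); (5,4,a); (5,4,f); (13,4,f); (13,9,a); added nodes 14; added edges (13,1,f); (13,14,a); (14,9,a); (14,9,f); result: nodes: 1:c2, 5:app, 9:c2, 10:app, 12:app, 13:app, 14:app edges: (10,9,f); (10,13,a); (12,5,f); (13,1,f); (13,14,a); (14,9,a); (14,9,f)
final:
nodes: 1:c2, 5:app, 9:c2, 10:app, 12:app, 13:app, 14:app
edges: (10,9,f); (10,13,a); (12,5,f); (13,1,f); (13,14,a); (14,9,a); (14,9,f)


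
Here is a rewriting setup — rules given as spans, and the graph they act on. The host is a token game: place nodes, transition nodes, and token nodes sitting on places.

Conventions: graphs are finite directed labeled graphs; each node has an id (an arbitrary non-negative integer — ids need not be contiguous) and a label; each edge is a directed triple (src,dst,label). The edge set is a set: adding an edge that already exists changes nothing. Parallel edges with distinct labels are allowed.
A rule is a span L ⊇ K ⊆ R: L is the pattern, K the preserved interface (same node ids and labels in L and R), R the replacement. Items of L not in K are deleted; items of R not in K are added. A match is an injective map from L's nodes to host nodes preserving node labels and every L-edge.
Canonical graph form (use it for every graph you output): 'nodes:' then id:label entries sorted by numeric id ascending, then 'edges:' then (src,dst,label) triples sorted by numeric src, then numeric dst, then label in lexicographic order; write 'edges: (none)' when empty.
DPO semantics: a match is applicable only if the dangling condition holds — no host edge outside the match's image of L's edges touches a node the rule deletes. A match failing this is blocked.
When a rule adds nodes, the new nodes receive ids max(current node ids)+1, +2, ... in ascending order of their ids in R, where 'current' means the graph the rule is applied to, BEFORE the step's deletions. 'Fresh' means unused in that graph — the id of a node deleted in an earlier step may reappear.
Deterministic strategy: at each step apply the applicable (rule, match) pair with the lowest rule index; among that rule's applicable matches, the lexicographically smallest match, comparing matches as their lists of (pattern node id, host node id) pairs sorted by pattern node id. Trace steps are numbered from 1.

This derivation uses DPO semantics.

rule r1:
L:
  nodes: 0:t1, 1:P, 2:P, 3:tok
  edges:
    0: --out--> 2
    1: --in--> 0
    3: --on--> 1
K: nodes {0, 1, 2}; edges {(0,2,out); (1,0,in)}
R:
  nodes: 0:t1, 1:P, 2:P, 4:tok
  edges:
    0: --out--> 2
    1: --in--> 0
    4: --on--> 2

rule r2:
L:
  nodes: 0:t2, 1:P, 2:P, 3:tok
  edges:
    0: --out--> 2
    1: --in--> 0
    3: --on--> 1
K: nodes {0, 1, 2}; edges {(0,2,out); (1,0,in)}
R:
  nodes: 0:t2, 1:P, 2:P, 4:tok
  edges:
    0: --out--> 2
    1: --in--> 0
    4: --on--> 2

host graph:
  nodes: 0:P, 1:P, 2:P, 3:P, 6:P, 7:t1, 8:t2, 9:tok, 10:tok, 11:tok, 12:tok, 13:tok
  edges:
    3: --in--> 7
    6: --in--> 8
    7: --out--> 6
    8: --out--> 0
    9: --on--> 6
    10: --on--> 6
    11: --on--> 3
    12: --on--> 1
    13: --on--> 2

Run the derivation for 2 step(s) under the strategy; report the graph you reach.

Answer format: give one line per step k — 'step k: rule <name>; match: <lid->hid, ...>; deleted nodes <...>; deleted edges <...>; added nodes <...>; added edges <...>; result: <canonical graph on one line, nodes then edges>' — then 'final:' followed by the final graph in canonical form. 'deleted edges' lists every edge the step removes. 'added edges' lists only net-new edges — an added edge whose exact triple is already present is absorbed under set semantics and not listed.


step 1: rule r1; match: 0->7, 1->3, 2->6, 3->11; deleted nodes 11; deleted edges (11,3,on); added nodes 14; added edges (14,6,on); result: nodes: 0:P, 1:P, 2:P, 3:P, 6:P, 7:t1, 8:t2, 9:tok, 10:tok, 12:tok, 13:tok, 14:tok edges: (3,7,in); (6,8,in); (7,6,out); (8,0,out); (9,6,on); (10,6,on); (12,1,on); (13,2,on); (14,6,on)
step 2: rule r2; match: 0->8, 1->6, 2->0, 3->9; deleted nodes 9; deleted edges (9,6,on); added nodes 15; added edges (15,0,on); result: nodes: 0:P, 1:P, 2:P, 3:P, 6:P, 7:t1, 8:t2, 10:tok, 12:tok, 13:tok, 14:tok, 15:tok edges: (3,7,in); (6,8,in); (7,6,out); (8,0,out); (10,6,on); (12,1,on); (13,2,on); (14,6,on); (15,0,on)
final:
nodes: 0:P, 1:P, 2:P, 3:P, 6:P, 7:t1, 8:t2, 10:tok, 12:tok, 13:tok, 14:tok, 15:tok
edges: (3,7,in); (6,8,in); (7,6,out); (8,0,out); (10,6,on); (12,1,on); (13,2,on); (14,6,on); (15,0,on)


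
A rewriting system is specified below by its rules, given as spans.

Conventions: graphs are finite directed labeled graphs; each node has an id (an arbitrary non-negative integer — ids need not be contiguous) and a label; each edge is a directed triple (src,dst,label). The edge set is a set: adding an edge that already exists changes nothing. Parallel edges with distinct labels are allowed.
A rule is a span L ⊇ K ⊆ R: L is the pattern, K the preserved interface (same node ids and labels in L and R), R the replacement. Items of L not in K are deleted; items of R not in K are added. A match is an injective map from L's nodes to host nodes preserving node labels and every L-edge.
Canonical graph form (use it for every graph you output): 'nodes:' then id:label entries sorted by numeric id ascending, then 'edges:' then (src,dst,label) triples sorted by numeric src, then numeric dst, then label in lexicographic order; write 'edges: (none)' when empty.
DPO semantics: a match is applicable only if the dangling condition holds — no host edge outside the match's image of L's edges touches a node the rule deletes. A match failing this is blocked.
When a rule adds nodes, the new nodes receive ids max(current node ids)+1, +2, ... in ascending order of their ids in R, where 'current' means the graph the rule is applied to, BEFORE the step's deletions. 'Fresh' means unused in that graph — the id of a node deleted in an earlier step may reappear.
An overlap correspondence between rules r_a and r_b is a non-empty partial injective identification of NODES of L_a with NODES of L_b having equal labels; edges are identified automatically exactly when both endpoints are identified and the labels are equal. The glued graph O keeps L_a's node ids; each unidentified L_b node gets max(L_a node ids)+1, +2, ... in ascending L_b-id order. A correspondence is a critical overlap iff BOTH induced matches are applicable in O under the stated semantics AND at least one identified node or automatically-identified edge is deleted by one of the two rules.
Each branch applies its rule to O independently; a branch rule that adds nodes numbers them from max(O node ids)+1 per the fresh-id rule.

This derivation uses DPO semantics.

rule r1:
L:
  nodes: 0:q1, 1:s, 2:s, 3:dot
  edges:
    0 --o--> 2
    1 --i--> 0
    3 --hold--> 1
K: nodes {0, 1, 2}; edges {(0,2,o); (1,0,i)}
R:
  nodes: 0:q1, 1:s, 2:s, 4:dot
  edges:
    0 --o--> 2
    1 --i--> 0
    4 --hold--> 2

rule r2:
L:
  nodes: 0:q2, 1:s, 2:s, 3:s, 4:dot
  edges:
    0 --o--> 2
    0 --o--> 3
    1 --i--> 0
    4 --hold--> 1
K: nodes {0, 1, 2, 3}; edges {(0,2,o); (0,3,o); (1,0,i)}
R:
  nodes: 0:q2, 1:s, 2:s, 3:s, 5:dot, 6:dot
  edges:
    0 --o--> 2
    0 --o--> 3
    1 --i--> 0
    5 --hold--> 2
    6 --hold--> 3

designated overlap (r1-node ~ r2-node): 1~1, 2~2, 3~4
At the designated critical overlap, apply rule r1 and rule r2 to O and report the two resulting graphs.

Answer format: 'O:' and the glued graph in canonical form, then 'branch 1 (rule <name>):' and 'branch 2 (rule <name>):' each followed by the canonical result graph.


O:
nodes: 0:q1, 1:s, 2:s, 3:dot, 4:q2, 5:s
edges: (0,2,o); (1,0,i); (1,4,i); (3,1,hold); (4,2,o); (4,5,o)
branch 1 (rule r1):
nodes: 0:q1, 1:s, 2:s, 4:q2, 5:s, 6:dot
edges: (0,2,o); (1,0,i); (1,4,i); (4,2,o); (4,5,o); (6,2,hold)
branch 2 (rule r2):
nodes: 0:q1, 1:s, 2:s, 4:q2, 5:s, 6:dot, 7:dot
edges: (0,2,o); (1,0,i); (1,4,i); (4,2,o); (4,5,o); (6,2,hold); (7,5,hold)


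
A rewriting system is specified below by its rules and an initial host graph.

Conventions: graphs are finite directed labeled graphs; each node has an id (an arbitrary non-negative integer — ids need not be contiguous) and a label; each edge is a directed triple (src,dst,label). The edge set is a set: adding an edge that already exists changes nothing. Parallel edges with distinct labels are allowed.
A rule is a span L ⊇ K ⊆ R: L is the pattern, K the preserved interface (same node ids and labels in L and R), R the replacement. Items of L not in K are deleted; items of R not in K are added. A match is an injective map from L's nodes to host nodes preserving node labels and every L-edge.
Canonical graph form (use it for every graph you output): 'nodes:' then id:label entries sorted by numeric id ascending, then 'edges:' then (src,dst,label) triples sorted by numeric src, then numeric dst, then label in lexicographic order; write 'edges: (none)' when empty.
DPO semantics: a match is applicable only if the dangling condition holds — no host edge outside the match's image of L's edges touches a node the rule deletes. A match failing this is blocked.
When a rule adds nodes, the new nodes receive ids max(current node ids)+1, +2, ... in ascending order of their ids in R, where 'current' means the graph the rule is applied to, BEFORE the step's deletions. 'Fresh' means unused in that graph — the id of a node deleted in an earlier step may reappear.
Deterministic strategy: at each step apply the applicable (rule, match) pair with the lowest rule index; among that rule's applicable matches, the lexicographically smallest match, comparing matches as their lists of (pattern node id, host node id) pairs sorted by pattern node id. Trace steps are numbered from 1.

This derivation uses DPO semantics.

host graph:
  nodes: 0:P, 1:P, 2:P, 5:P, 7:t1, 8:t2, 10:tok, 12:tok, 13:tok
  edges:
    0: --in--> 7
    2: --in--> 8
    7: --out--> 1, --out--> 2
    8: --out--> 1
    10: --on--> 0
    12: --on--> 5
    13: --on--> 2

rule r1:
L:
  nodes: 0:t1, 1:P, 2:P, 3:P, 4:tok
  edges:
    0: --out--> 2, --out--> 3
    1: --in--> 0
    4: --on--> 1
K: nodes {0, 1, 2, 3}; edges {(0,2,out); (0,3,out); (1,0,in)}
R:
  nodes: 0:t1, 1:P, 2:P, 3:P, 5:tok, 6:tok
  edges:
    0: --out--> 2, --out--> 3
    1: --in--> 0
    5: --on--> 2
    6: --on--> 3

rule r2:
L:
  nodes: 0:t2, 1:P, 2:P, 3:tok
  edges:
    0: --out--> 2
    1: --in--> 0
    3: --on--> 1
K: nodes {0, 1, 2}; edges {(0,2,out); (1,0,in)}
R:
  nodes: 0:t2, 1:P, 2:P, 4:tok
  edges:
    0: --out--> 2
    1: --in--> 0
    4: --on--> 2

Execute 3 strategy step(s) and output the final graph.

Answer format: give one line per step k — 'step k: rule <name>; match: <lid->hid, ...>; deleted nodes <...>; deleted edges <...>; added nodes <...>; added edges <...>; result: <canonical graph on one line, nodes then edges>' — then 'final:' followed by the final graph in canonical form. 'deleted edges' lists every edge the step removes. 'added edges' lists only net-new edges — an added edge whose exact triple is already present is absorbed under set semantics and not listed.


step 1: rule r1; match: 0->7, 1->0, 2->1, 3->2, 4->10; deleted nodes 10; deleted edges (10,0,on); added nodes 14, 15; added edges (14,1,on); (15,2,on); result: nodes: 0:P, 1:P, 2:P, 5:P, 7:t1, 8:t2, 12:tok, 13:tok, 14:tok, 15:tok edges: (0,7,in); (2,8,in); (7,1,out); (7,2,out); (8,1,out); (12,5,on); (13,2,on); (14,1,on); (15,2,on)
step 2: rule r2; match: 0->8, 1->2, 2->1, 3->13; deleted nodes 13; deleted edges (13,2,on); added nodes 16; added edges (16,1,on); result: nodes: 0:P, 1:P, 2:P, 5:P, 7:t1, 8:t2, 12:tok, 14:tok, 15:tok, 16:tok edges: (0,7,in); (2,8,in); (7,1,out); (7,2,out); (8,1,out); (12,5,on); (14,1,on); (15,2,on); (16,1,on)
step 3: rule r2; match: 0->8, 1->2, 2->1, 3->15; deleted nodes 15; deleted edges (15,2,on); added nodes 17; added edges (17,1,on); result: nodes: 0:P, 1:P, 2:P, 5:P, 7:t1, 8:t2, 12:tok, 14:tok, 16:tok, 17:tok edges: (0,7,in); (2,8,in); (7,1,out); (7,2,out); (8,1,out); (12,5,on); (14,1,on); (16,1,on); (17,1,on)
final:
nodes: 0:P, 1:P, 2:P, 5:P, 7:t1, 8:t2, 12:tok, 14:tok, 16:tok, 17:tok
edges: (0,7,in); (2,8,in); (7,1,out); (7,2,out); (8,1,out); (12,5,on); (14,1,on); (16,1,on); (17,1,on)


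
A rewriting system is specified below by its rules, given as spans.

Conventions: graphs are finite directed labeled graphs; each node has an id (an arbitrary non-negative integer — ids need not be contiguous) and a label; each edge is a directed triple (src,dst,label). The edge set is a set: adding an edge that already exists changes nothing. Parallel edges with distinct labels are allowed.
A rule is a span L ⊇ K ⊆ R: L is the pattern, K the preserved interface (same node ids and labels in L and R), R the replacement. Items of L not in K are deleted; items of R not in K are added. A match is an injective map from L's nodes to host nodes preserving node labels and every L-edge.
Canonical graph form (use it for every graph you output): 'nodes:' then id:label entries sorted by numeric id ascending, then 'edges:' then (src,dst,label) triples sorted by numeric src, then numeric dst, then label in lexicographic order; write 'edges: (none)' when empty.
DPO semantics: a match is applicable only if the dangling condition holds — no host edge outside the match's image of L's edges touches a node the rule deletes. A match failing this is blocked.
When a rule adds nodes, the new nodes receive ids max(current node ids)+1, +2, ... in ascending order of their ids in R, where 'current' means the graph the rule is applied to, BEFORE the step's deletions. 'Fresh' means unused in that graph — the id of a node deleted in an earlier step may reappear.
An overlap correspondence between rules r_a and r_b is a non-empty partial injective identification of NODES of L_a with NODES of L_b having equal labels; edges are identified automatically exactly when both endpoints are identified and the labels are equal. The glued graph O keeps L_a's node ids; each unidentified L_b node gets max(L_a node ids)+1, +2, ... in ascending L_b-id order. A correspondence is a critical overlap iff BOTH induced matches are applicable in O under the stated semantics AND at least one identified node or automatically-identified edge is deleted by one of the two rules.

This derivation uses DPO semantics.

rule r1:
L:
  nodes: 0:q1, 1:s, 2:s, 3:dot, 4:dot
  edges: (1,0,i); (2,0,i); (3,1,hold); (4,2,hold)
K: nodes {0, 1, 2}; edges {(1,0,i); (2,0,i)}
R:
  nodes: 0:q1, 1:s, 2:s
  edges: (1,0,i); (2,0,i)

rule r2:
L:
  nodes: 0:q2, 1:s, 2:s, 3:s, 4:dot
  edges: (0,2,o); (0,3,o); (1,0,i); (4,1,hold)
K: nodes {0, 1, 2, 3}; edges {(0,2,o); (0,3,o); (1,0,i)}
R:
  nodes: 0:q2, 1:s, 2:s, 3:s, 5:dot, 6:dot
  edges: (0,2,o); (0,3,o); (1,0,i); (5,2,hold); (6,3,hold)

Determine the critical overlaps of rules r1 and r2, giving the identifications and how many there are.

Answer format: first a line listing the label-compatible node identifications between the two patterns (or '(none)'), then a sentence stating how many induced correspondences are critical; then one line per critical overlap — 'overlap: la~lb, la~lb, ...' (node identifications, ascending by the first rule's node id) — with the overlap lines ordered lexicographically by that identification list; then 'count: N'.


label-compatible node identifications between L(r1) and L(r2): 1~1, 1~2, 1~3, 2~1, 2~2, 2~3, 3~4, 4~4
6 of the induced correspondences are critical overlaps of r1 and r2.
overlap: 1~1, 2~2, 3~4
overlap: 1~1, 2~3, 3~4
overlap: 1~1, 3~4
overlap: 1~2, 2~1, 4~4
overlap: 1~3, 2~1, 4~4
overlap: 2~1, 4~4
count: 6


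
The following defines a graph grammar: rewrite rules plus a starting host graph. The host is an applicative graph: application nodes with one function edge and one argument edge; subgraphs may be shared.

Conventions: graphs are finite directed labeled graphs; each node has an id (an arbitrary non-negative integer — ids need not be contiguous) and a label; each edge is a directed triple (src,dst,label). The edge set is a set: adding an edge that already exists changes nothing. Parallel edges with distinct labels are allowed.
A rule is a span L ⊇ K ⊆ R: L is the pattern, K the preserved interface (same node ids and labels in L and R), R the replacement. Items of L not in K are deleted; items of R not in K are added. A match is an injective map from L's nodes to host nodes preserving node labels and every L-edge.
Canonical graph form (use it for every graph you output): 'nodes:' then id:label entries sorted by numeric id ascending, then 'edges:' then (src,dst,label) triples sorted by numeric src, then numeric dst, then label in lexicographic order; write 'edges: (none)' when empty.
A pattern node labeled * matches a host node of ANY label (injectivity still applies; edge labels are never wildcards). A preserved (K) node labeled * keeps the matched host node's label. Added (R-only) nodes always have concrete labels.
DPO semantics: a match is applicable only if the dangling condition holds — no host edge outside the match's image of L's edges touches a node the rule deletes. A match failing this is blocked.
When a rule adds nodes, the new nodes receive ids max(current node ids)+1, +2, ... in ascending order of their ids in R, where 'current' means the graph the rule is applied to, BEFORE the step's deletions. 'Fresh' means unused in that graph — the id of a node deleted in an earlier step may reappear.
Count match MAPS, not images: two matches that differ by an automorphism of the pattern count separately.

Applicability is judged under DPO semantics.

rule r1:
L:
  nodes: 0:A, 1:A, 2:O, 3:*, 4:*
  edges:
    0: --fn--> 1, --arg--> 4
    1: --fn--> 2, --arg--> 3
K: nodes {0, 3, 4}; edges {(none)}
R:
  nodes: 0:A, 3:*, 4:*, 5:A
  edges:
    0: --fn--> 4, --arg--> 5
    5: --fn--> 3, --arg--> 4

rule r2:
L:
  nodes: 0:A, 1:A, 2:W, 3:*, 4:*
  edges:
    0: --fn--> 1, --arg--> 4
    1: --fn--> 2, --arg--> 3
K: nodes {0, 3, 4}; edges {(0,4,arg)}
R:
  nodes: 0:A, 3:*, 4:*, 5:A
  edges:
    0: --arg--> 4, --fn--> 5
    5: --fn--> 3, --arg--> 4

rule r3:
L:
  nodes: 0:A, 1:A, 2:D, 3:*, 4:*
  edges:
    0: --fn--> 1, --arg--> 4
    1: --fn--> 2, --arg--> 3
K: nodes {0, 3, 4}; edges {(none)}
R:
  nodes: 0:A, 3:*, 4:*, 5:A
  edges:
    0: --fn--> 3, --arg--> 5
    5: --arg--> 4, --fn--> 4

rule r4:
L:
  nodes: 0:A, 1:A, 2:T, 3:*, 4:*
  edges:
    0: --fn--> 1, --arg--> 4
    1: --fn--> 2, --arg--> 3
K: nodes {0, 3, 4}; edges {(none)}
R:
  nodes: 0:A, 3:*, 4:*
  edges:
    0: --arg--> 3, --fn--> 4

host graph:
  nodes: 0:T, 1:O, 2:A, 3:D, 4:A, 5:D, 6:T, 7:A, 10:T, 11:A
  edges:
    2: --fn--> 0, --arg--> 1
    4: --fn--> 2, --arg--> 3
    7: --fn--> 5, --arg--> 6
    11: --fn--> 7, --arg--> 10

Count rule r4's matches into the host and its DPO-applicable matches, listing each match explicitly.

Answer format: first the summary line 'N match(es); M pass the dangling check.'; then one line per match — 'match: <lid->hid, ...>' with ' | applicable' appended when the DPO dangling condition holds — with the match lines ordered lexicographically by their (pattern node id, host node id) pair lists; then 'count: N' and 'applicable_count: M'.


1 match(es); 1 pass the dangling check.
match: 0->4, 1->2, 2->0, 3->1, 4->3 | applicable
count: 1
applicable_count: 1


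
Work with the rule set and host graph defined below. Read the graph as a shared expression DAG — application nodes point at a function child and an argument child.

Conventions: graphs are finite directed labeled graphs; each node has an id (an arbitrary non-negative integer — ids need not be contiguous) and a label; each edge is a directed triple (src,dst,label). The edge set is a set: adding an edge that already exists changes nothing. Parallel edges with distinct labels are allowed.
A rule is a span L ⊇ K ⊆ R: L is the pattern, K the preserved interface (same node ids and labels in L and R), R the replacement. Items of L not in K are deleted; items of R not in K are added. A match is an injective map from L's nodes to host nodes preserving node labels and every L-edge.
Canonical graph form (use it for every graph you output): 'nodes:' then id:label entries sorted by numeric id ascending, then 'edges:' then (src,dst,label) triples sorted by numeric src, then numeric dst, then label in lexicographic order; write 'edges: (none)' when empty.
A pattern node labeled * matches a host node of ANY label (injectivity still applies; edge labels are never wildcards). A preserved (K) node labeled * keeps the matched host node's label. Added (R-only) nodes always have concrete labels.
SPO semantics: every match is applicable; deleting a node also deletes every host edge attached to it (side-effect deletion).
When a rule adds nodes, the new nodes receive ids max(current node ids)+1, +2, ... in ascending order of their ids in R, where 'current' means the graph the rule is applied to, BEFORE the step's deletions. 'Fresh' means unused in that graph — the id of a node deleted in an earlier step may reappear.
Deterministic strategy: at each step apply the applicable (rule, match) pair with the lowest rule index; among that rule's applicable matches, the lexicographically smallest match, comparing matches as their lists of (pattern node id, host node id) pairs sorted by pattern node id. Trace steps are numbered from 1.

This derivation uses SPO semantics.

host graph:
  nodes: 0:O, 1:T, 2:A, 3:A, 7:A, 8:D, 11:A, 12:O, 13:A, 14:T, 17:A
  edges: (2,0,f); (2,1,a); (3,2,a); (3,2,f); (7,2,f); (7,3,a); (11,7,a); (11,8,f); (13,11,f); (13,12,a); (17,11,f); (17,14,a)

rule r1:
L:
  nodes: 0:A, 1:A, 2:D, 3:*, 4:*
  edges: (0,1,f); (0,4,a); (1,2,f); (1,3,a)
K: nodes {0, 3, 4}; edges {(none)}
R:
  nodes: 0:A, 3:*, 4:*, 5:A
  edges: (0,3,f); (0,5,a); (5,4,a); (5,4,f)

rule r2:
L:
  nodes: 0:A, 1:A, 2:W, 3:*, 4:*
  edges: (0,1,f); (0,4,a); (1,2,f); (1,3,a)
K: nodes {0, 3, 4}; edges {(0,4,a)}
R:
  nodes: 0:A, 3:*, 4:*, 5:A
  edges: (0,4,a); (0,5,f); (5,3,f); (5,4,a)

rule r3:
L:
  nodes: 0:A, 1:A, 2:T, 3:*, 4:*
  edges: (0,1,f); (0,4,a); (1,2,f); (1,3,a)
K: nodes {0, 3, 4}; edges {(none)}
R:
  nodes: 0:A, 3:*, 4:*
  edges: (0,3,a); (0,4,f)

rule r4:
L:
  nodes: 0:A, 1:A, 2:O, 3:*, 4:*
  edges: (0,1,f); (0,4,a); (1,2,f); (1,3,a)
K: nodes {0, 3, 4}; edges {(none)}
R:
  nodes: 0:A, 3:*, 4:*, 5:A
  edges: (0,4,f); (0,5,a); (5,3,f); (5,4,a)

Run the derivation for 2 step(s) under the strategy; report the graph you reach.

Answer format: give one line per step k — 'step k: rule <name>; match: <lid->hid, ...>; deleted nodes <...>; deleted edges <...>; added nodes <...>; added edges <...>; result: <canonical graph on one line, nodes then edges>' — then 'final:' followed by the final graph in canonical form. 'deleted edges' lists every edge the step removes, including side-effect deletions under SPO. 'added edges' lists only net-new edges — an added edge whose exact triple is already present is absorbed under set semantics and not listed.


step 1: rule r1; match: 0->13, 1->11, 2->8, 3->7, 4->12; deleted nodes 8, 11; deleted edges (11,7,a); (11,8,f); (13,11,f); (13,12,a); (17,11,f); added nodes 18; added edges (13,7,f); (13,18,a); (18,12,a); (18,12,f); result: nodes: 0:O, 1:T, 2:A, 3:A, 7:A, 12:O, 13:A, 14:T, 17:A, 18:A edges: (2,0,f); (2,1,a); (3,2,a); (3,2,f); (7,2,f); (7,3,a); (13,7,f); (13,18,a); (17,14,a); (18,12,a); (18,12,f)
step 2: rule r4; match: 0->7, 1->2, 2->0, 3->1, 4->3; deleted nodes 0, 2; deleted edges (2,0,f); (2,1,a); (3,2,a); (3,2,f); (7,2,f); (7,3,a); added nodes 19; added edges (7,3,f); (7,19,a); (19,1,f); (19,3,a); result: nodes: 1:T, 3:A, 7:A, 12:O, 13:A, 14:T, 17:A, 18:A, 19:A edges: (7,3,f); (7,19,a); (13,7,f); (13,18,a); (17,14,a); (18,12,a); (18,12,f); (19,1,f); (19,3,a)
final:
nodes: 1:T, 3:A, 7:A, 12:O, 13:A, 14:T, 17:A, 18:A, 19:A
edges: (7,3,f); (7,19,a); (13,7,f); (13,18,a); (17,14,a); (18,12,a); (18,12,f); (19,1,f); (19,3,a)


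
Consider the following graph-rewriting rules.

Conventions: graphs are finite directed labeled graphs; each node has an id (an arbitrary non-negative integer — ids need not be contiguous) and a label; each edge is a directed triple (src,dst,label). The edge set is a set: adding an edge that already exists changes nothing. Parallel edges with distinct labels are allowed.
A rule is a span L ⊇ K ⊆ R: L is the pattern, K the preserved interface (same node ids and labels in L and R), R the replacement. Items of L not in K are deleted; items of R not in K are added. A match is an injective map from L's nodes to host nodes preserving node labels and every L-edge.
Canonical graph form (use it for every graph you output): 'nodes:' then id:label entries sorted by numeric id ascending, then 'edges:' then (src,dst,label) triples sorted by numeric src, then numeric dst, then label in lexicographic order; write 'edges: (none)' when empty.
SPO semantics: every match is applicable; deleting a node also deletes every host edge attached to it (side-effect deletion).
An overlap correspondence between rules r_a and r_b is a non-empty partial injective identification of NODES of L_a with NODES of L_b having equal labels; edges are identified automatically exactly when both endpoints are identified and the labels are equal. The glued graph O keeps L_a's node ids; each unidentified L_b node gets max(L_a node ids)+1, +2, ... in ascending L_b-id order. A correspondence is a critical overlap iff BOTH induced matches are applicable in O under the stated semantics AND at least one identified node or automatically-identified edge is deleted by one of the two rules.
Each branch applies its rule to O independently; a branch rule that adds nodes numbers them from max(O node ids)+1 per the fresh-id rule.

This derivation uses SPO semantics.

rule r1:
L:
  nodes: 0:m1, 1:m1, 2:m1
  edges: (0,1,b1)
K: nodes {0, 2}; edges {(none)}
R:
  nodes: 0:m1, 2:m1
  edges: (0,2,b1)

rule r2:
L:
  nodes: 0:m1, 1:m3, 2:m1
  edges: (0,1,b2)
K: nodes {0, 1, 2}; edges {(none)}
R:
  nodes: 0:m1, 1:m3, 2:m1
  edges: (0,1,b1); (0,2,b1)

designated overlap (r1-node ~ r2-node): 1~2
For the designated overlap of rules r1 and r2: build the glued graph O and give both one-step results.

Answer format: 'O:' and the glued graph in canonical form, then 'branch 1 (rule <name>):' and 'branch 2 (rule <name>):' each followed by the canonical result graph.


O:
nodes: 0:m1, 1:m1, 2:m1, 3:m1, 4:m3
edges: (0,1,b1); (3,4,b2)
branch 1 (rule r1):
nodes: 0:m1, 2:m1, 3:m1, 4:m3
edges: (0,2,b1); (3,4,b2)
branch 2 (rule r2):
nodes: 0:m1, 1:m1, 2:m1, 3:m1, 4:m3
edges: (0,1,b1); (3,1,b1); (3,4,b1)


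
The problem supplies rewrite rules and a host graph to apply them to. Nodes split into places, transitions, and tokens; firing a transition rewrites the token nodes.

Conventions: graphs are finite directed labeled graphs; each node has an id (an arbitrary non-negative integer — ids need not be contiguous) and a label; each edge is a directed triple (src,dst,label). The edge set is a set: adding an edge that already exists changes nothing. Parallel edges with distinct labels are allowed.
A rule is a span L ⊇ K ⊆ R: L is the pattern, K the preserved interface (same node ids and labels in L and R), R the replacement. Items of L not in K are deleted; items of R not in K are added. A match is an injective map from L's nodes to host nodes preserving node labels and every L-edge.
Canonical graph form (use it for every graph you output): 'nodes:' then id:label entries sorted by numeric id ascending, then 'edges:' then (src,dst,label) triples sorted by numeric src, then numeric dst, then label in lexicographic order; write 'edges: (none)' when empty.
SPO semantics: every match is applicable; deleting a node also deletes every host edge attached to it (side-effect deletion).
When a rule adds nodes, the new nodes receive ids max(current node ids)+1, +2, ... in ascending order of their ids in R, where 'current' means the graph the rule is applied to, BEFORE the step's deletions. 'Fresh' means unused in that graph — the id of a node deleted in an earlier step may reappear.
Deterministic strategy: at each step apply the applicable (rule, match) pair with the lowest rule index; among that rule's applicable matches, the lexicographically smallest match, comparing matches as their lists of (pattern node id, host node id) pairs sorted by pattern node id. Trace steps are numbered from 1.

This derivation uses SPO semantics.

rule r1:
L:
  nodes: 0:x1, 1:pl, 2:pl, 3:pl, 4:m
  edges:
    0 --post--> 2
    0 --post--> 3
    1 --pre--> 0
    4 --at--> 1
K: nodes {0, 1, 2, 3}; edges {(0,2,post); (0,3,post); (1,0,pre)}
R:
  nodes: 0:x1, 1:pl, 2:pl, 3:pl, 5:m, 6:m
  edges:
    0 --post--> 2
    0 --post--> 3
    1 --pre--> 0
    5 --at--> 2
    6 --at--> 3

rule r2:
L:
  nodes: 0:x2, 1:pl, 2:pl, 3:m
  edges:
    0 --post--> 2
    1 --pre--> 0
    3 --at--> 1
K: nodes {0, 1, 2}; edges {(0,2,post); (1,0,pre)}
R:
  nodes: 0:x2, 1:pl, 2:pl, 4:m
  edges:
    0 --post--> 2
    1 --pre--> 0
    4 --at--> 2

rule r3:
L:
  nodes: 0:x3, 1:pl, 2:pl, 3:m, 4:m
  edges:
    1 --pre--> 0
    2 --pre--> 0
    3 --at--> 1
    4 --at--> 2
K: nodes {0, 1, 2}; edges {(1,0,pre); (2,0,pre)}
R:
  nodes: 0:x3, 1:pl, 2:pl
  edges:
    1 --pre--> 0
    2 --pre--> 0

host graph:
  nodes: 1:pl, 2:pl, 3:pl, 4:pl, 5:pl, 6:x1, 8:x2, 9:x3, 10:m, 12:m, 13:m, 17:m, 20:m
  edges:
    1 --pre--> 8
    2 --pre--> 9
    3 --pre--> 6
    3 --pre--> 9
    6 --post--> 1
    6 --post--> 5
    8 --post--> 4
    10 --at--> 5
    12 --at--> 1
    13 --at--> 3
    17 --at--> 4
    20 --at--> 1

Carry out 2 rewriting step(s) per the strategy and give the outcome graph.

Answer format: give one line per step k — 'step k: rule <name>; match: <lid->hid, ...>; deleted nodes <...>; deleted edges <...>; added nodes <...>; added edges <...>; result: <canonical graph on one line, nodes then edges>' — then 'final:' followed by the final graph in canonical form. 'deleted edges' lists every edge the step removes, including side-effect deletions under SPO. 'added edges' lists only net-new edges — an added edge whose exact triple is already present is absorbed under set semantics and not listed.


step 1: rule r1; match: 0->6, 1->3, 2->1, 3->5, 4->13; deleted nodes 13; deleted edges (13,3,at); added nodes 21, 22; added edges (21,1,at); (22,5,at); result: nodes: 1:pl, 2:pl, 3:pl, 4:pl, 5:pl, 6:x1, 8:x2, 9:x3, 10:m, 12:m, 17:m, 20:m, 21:m, 22:m edges: (1,8,pre); (2,9,pre); (3,6,pre); (3,9,pre); (6,1,post); (6,5,post); (8,4,post); (10,5,at); (12,1,at); (17,4,at); (20,1,at); (21,1,at); (22,5,at)
step 2: rule r2; match: 0->8, 1->1, 2->4, 3->12; deleted nodes 12; deleted edges (12,1,at); added nodes 23; added edges (23,4,at); result: nodes: 1:pl, 2:pl, 3:pl, 4:pl, 5:pl, 6:x1, 8:x2, 9:x3, 10:m, 17:m, 20:m, 21:m, 22:m, 23:m edges: (1,8,pre); (2,9,pre); (3,6,pre); (3,9,pre); (6,1,post); (6,5,post); (8,4,post); (10,5,at); (17,4,at); (20,1,at); (21,1,at); (22,5,at); (23,4,at)
final:
nodes: 1:pl, 2:pl, 3:pl, 4:pl, 5:pl, 6:x1, 8:x2, 9:x3, 10:m, 17:m, 20:m, 21:m, 22:m, 23:m
edges: (1,8,pre); (2,9,pre); (3,6,pre); (3,9,pre); (6,1,post); (6,5,post); (8,4,post); (10,5,at); (17,4,at); (20,1,at); (21,1,at); (22,5,at); (23,4,at)
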